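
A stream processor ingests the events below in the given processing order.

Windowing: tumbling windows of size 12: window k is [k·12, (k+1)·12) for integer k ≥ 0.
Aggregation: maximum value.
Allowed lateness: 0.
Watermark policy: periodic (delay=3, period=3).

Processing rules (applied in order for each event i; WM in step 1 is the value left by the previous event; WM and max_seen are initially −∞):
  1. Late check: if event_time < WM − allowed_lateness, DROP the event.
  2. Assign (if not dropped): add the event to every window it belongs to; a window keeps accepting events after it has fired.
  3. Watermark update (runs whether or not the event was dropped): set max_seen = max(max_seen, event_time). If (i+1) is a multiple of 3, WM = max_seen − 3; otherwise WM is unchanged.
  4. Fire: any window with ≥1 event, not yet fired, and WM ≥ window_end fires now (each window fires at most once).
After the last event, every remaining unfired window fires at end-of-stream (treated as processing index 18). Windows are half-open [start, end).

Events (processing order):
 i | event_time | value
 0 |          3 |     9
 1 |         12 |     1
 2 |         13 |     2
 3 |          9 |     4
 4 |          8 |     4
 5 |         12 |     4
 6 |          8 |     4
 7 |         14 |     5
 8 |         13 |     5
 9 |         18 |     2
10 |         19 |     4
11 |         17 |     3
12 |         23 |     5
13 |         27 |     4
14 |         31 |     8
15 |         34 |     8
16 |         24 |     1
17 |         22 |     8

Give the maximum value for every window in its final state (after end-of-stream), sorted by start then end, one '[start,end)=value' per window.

i=0 t=3 v=9: → [0,12); WM=−∞
i=1 t=12 v=1: → [12,24); WM=−∞
i=2 t=13 v=2: → [12,24); WM=10
i=3 t=9 v=4: DROP (t<10-0); WM=10
i=4 t=8 v=4: DROP (t<10-0); WM=10
i=5 t=12 v=4: → [12,24); WM=10
i=6 t=8 v=4: DROP (t<10-0); WM=10
i=7 t=14 v=5: → [12,24); WM=10
i=8 t=13 v=5: → [12,24); WM=11
i=9 t=18 v=2: → [12,24); WM=11
i=10 t=19 v=4: → [12,24); WM=11
i=11 t=17 v=3: → [12,24); WM=16; [0,12) fires=9
i=12 t=23 v=5: → [12,24); WM=16
i=13 t=27 v=4: → [24,36); WM=16
i=14 t=31 v=8: → [24,36); WM=28; [12,24) fires=5
i=15 t=34 v=8: → [24,36); WM=28
i=16 t=24 v=1: DROP (t<28-0); WM=28
i=17 t=22 v=8: DROP (t<28-0); WM=31

[0,12)=9 [12,24)=5 [24,36)=8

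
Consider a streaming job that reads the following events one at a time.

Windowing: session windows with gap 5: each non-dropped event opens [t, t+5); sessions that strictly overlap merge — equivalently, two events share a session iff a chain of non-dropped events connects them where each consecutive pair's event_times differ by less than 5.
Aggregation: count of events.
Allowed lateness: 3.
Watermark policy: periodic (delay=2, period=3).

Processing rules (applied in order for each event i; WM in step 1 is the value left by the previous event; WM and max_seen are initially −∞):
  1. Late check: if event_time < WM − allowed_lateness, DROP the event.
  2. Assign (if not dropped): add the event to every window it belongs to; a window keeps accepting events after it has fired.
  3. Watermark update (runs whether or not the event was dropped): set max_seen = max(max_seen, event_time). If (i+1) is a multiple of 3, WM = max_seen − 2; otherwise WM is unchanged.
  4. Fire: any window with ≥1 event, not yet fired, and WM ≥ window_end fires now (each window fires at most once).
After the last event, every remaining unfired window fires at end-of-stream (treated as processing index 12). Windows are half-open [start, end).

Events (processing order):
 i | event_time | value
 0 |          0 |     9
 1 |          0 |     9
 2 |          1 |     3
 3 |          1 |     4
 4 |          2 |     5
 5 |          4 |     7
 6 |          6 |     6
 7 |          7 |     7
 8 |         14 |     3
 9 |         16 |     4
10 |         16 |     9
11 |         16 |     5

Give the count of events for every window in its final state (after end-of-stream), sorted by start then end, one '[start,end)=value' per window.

[0,12)=8 [14,21)=4

i=0 t=0 v=9: → [0,5); WM=−∞
i=1 t=0 v=9: → [0,5); WM=−∞
i=2 t=1 v=3: → [0,6); WM=-1
i=3 t=1 v=4: → [0,6); WM=-1
i=4 t=2 v=5: → [0,7); WM=-1
i=5 t=4 v=7: → [0,9); WM=2
i=6 t=6 v=6: → [0,11); WM=2
i=7 t=7 v=7: → [0,12); WM=2
i=8 t=14 v=3: → [14,19); WM=12
i=9 t=16 v=4: → [14,21); WM=12
i=10 t=16 v=9: → [14,21); WM=12
i=11 t=16 v=5: → [14,21); WM=14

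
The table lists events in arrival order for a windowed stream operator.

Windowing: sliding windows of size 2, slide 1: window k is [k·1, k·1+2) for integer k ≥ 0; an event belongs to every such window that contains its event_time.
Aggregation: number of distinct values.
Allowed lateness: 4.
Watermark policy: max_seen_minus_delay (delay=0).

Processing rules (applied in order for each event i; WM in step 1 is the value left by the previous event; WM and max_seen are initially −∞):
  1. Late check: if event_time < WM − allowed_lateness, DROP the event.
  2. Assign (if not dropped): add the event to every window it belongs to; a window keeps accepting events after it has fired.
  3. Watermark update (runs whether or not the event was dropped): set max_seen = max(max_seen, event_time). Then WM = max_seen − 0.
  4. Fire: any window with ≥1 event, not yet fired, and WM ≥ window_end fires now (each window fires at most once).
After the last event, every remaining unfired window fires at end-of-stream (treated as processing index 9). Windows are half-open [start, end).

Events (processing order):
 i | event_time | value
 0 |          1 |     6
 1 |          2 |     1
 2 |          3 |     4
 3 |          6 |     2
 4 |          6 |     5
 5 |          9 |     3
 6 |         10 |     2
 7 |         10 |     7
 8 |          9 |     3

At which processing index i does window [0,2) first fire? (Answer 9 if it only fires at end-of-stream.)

1

i=0 t=1 v=6: → [1,3),[0,2); WM=1
i=1 t=2 v=1: → [2,4),[1,3); WM=2; [0,2) fires=1
i=2 t=3 v=4: → [3,5),[2,4); WM=3; [1,3) fires=2
i=3 t=6 v=2: → [6,8),[5,7); WM=6; [2,4) fires=2 [3,5) fires=1
i=4 t=6 v=5: → [6,8),[5,7); WM=6
i=5 t=9 v=3: → [9,11),[8,10); WM=9; [5,7) fires=2 [6,8) fires=2
i=6 t=10 v=2: → [10,12),[9,11); WM=10; [8,10) fires=1
i=7 t=10 v=7: → [10,12),[9,11); WM=10
i=8 t=9 v=3: → [9,11),[8,10); WM=10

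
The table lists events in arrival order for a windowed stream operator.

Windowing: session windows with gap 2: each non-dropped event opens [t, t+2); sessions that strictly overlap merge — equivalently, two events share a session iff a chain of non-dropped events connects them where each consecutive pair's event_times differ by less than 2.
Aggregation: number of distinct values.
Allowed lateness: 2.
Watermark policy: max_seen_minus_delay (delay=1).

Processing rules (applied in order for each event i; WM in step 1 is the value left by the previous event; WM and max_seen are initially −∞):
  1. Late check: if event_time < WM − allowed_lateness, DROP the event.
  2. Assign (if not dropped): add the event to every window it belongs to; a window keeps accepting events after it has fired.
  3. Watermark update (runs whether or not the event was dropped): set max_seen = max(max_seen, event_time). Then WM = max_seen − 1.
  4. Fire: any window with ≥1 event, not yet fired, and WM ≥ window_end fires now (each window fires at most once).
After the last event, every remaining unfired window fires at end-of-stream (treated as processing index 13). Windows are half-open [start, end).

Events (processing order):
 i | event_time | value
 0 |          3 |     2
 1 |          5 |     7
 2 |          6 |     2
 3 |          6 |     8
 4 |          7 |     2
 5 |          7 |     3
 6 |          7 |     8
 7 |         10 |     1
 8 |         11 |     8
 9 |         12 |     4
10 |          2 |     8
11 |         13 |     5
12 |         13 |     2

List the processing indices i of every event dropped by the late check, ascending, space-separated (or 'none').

i=0 t=3 v=2: → [3,5); WM=2
i=1 t=5 v=7: → [5,7); WM=4
i=2 t=6 v=2: → [5,8); WM=5
i=3 t=6 v=8: → [5,8); WM=5
i=4 t=7 v=2: → [5,9); WM=6
i=5 t=7 v=3: → [5,9); WM=6
i=6 t=7 v=8: → [5,9); WM=6
i=7 t=10 v=1: → [10,12); WM=9
i=8 t=11 v=8: → [10,13); WM=10
i=9 t=12 v=4: → [10,14); WM=11
i=10 t=2 v=8: DROP (t<11-2); WM=11
i=11 t=13 v=5: → [10,15); WM=12
i=12 t=13 v=2: → [10,15); WM=12

10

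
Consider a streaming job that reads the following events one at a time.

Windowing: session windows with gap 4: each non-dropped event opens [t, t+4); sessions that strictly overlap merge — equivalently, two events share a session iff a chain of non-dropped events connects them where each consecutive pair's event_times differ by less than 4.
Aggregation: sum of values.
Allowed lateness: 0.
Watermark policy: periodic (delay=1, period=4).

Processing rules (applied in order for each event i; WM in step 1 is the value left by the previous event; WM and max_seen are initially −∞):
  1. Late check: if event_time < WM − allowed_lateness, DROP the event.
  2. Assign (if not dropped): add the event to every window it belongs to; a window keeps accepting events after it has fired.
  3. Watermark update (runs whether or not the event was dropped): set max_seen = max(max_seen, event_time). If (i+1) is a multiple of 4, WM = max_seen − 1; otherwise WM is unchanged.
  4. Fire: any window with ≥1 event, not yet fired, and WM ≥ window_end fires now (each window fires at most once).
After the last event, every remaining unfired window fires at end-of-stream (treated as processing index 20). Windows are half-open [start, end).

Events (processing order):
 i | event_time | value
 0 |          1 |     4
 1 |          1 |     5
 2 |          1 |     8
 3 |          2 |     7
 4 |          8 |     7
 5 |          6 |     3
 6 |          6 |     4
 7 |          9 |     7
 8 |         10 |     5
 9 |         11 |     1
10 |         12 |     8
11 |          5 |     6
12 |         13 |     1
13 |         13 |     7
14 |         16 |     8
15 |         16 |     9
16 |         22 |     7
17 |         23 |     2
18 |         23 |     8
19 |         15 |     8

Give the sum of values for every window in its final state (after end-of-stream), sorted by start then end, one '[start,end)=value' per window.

[1,6)=24 [6,20)=68 [22,27)=17

i=0 t=1 v=4: → [1,5); WM=−∞
i=1 t=1 v=5: → [1,5); WM=−∞
i=2 t=1 v=8: → [1,5); WM=−∞
i=3 t=2 v=7: → [1,6); WM=1
i=4 t=8 v=7: → [8,12); WM=1
i=5 t=6 v=3: → [6,12); WM=1
i=6 t=6 v=4: → [6,12); WM=1
i=7 t=9 v=7: → [6,13); WM=8
i=8 t=10 v=5: → [6,14); WM=8
i=9 t=11 v=1: → [6,15); WM=8
i=10 t=12 v=8: → [6,16); WM=8
i=11 t=5 v=6: DROP (t<8-0); WM=11
i=12 t=13 v=1: → [6,17); WM=11
i=13 t=13 v=7: → [6,17); WM=11
i=14 t=16 v=8: → [6,20); WM=11
i=15 t=16 v=9: → [6,20); WM=15
i=16 t=22 v=7: → [22,26); WM=15
i=17 t=23 v=2: → [22,27); WM=15
i=18 t=23 v=8: → [22,27); WM=15
i=19 t=15 v=8: → [6,20); WM=22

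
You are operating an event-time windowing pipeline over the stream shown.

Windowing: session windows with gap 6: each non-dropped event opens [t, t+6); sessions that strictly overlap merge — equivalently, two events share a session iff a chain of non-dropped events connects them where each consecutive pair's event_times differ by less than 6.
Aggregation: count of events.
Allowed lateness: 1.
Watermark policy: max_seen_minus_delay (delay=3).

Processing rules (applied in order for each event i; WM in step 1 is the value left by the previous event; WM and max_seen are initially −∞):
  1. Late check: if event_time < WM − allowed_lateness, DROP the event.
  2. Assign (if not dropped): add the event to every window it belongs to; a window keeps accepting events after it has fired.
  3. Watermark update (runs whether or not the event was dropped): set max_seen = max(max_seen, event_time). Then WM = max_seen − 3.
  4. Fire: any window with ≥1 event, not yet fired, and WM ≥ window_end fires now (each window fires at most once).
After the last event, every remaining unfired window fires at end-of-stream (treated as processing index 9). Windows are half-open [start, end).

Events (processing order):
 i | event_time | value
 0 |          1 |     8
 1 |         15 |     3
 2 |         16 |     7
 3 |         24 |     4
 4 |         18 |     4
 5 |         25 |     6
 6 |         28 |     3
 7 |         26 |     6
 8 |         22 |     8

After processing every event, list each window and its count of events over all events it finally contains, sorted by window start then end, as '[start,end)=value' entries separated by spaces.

i=0 t=1 v=8: → [1,7); WM=-2
i=1 t=15 v=3: → [15,21); WM=12
i=2 t=16 v=7: → [15,22); WM=13
i=3 t=24 v=4: → [24,30); WM=21
i=4 t=18 v=4: DROP (t<21-1); WM=21
i=5 t=25 v=6: → [24,31); WM=22
i=6 t=28 v=3: → [24,34); WM=25
i=7 t=26 v=6: → [24,34); WM=25
i=8 t=22 v=8: DROP (t<25-1); WM=25

[1,7)=1 [15,22)=2 [24,34)=4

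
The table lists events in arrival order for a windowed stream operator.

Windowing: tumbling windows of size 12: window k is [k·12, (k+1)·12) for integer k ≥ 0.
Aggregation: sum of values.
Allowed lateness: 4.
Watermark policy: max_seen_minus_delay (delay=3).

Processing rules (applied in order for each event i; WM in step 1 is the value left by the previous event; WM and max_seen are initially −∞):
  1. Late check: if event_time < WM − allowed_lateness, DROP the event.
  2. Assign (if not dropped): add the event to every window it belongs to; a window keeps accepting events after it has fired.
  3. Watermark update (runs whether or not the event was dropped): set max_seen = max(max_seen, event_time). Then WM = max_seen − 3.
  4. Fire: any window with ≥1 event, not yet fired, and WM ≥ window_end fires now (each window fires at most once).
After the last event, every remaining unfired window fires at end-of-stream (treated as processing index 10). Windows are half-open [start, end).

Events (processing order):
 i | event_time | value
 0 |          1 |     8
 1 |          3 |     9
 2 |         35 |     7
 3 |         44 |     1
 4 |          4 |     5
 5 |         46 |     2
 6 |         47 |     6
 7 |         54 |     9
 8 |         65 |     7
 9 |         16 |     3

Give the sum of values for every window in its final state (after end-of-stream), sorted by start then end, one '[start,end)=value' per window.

[0,12)=17 [24,36)=7 [36,48)=9 [48,60)=9 [60,72)=7

i=0 t=1 v=8: → [0,12); WM=-2
i=1 t=3 v=9: → [0,12); WM=0
i=2 t=35 v=7: → [24,36); WM=32; [0,12) fires=17
i=3 t=44 v=1: → [36,48); WM=41; [24,36) fires=7
i=4 t=4 v=5: DROP (t<41-4); WM=41
i=5 t=46 v=2: → [36,48); WM=43
i=6 t=47 v=6: → [36,48); WM=44
i=7 t=54 v=9: → [48,60); WM=51; [36,48) fires=9
i=8 t=65 v=7: → [60,72); WM=62; [48,60) fires=9
i=9 t=16 v=3: DROP (t<62-4); WM=62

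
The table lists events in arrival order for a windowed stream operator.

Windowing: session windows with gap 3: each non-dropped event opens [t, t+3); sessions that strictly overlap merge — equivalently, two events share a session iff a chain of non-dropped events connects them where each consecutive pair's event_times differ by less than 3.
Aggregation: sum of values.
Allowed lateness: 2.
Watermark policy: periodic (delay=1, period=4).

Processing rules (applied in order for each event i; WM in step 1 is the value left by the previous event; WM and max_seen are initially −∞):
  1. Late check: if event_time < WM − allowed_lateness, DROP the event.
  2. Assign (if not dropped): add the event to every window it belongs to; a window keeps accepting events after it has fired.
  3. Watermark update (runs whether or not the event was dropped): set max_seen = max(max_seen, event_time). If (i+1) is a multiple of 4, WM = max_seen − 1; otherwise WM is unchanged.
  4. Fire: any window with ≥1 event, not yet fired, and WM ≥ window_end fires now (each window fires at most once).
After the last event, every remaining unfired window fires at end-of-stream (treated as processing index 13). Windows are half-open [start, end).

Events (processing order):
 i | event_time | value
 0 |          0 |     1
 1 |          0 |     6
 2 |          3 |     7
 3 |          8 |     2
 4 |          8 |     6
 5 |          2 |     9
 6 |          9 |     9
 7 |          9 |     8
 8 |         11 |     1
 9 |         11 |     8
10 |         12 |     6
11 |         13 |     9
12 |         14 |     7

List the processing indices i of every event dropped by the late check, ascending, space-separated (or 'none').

5

i=0 t=0 v=1: → [0,3); WM=−∞
i=1 t=0 v=6: → [0,3); WM=−∞
i=2 t=3 v=7: → [3,6); WM=−∞
i=3 t=8 v=2: → [8,11); WM=7
i=4 t=8 v=6: → [8,11); WM=7
i=5 t=2 v=9: DROP (t<7-2); WM=7
i=6 t=9 v=9: → [8,12); WM=7
i=7 t=9 v=8: → [8,12); WM=8
i=8 t=11 v=1: → [8,14); WM=8
i=9 t=11 v=8: → [8,14); WM=8
i=10 t=12 v=6: → [8,15); WM=8
i=11 t=13 v=9: → [8,16); WM=12
i=12 t=14 v=7: → [8,17); WM=12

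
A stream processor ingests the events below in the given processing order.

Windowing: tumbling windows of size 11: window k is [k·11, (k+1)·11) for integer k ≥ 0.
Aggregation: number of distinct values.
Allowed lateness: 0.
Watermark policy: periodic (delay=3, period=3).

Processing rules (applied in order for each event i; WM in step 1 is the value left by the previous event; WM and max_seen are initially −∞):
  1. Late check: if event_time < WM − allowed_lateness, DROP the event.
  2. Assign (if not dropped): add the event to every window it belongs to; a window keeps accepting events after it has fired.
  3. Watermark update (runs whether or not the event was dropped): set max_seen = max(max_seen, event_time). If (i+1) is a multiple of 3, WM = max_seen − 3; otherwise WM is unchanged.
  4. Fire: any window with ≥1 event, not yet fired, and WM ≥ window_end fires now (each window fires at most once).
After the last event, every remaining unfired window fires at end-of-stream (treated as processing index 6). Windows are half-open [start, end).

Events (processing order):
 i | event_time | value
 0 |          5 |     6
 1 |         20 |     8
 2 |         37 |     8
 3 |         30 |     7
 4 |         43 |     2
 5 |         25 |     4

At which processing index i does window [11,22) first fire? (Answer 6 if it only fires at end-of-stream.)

i=0 t=5 v=6: → [0,11); WM=−∞
i=1 t=20 v=8: → [11,22); WM=−∞
i=2 t=37 v=8: → [33,44); WM=34; [0,11) fires=1 [11,22) fires=1
i=3 t=30 v=7: DROP (t<34-0); WM=34
i=4 t=43 v=2: → [33,44); WM=34
i=5 t=25 v=4: DROP (t<34-0); WM=40

2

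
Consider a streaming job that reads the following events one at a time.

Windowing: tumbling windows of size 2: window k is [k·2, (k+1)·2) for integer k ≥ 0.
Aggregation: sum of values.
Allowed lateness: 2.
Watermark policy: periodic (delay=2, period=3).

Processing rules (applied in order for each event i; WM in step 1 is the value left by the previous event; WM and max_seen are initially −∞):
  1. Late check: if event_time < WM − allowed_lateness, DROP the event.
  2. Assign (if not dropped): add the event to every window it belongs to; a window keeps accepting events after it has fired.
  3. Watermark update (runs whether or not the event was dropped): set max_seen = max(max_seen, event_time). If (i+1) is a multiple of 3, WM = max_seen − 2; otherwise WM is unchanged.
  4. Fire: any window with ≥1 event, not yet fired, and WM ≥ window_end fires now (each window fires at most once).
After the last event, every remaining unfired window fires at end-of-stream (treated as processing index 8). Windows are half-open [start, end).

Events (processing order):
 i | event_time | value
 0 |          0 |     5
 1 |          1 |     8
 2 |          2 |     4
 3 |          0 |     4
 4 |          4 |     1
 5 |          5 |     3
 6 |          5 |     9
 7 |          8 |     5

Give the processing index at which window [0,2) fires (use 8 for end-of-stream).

5

i=0 t=0 v=5: → [0,2); WM=−∞
i=1 t=1 v=8: → [0,2); WM=−∞
i=2 t=2 v=4: → [2,4); WM=0
i=3 t=0 v=4: → [0,2); WM=0
i=4 t=4 v=1: → [4,6); WM=0
i=5 t=5 v=3: → [4,6); WM=3; [0,2) fires=17
i=6 t=5 v=9: → [4,6); WM=3
i=7 t=8 v=5: → [8,10); WM=3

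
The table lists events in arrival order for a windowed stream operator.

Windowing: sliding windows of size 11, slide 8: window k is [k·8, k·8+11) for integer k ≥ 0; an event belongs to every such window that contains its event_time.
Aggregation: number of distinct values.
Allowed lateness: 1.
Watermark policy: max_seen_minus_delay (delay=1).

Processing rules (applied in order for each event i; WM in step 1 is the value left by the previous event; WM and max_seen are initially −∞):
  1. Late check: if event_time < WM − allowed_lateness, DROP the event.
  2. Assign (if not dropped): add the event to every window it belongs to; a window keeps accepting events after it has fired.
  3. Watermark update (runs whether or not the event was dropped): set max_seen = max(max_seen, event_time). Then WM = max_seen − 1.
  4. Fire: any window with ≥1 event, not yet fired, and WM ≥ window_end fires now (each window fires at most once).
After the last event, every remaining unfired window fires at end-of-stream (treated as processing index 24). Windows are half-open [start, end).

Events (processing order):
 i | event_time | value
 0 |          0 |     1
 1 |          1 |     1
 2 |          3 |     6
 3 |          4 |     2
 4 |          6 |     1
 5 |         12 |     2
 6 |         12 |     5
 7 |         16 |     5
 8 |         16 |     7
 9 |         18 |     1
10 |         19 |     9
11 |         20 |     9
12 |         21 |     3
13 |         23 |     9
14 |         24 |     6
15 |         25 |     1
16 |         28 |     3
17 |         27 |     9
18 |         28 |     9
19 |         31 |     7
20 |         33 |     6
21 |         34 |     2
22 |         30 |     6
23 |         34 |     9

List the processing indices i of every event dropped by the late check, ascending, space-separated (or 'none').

22

i=0 t=0 v=1: → [0,11); WM=-1
i=1 t=1 v=1: → [0,11); WM=0
i=2 t=3 v=6: → [0,11); WM=2
i=3 t=4 v=2: → [0,11); WM=3
i=4 t=6 v=1: → [0,11); WM=5
i=5 t=12 v=2: → [8,19); WM=11; [0,11) fires=3
i=6 t=12 v=5: → [8,19); WM=11
i=7 t=16 v=5: → [16,27),[8,19); WM=15
i=8 t=16 v=7: → [16,27),[8,19); WM=15
i=9 t=18 v=1: → [16,27),[8,19); WM=17
i=10 t=19 v=9: → [16,27); WM=18
i=11 t=20 v=9: → [16,27); WM=19; [8,19) fires=4
i=12 t=21 v=3: → [16,27); WM=20
i=13 t=23 v=9: → [16,27); WM=22
i=14 t=24 v=6: → [24,35),[16,27); WM=23
i=15 t=25 v=1: → [24,35),[16,27); WM=24
i=16 t=28 v=3: → [24,35); WM=27; [16,27) fires=6
i=17 t=27 v=9: → [24,35); WM=27
i=18 t=28 v=9: → [24,35); WM=27
i=19 t=31 v=7: → [24,35); WM=30
i=20 t=33 v=6: → [32,43),[24,35); WM=32
i=21 t=34 v=2: → [32,43),[24,35); WM=33
i=22 t=30 v=6: DROP (t<33-1); WM=33
i=23 t=34 v=9: → [32,43),[24,35); WM=33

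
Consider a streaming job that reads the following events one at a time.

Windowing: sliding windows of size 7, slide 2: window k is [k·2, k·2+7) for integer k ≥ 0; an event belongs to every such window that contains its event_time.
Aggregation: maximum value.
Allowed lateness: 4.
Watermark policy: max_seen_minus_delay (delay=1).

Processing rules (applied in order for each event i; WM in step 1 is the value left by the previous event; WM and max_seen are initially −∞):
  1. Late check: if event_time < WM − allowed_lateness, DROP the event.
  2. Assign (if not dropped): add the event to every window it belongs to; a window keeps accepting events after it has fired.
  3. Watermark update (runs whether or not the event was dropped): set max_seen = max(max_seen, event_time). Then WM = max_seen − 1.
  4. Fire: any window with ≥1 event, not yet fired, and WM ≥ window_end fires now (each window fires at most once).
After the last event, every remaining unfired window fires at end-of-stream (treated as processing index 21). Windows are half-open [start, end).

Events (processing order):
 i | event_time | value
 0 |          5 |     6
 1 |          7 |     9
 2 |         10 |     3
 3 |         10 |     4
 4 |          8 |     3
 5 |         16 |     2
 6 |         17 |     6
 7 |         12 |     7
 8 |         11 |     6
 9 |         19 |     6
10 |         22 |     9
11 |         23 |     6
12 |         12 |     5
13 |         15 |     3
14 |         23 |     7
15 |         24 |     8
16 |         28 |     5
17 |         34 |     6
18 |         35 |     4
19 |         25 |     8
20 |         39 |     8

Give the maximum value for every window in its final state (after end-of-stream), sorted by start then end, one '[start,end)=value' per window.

[0,7)=6 [2,9)=9 [4,11)=9 [6,13)=9 [8,15)=7 [10,17)=7 [12,19)=7 [14,21)=6 [16,23)=9 [18,25)=9 [20,27)=9 [22,29)=9 [24,31)=8 [26,33)=5 [28,35)=6 [30,37)=6 [32,39)=6 [34,41)=8 [36,43)=8 [38,45)=8

i=0 t=5 v=6: → [4,11),[2,9),[0,7); WM=4
i=1 t=7 v=9: → [6,13),[4,11),[2,9); WM=6
i=2 t=10 v=3: → [10,17),[8,15),[6,13),[4,11); WM=9; [0,7) fires=6 [2,9) fires=9
i=3 t=10 v=4: → [10,17),[8,15),[6,13),[4,11); WM=9
i=4 t=8 v=3: → [8,15),[6,13),[4,11),[2,9); WM=9
i=5 t=16 v=2: → [16,23),[14,21),[12,19),[10,17); WM=15; [4,11) fires=9 [6,13) fires=9 [8,15) fires=4
i=6 t=17 v=6: → [16,23),[14,21),[12,19); WM=16
i=7 t=12 v=7: → [12,19),[10,17),[8,15),[6,13); WM=16
i=8 t=11 v=6: DROP (t<16-4); WM=16
i=9 t=19 v=6: → [18,25),[16,23),[14,21); WM=18; [10,17) fires=7
i=10 t=22 v=9: → [22,29),[20,27),[18,25),[16,23); WM=21; [12,19) fires=7 [14,21) fires=6
i=11 t=23 v=6: → [22,29),[20,27),[18,25); WM=22
i=12 t=12 v=5: DROP (t<22-4); WM=22
i=13 t=15 v=3: DROP (t<22-4); WM=22
i=14 t=23 v=7: → [22,29),[20,27),[18,25); WM=22
i=15 t=24 v=8: → [24,31),[22,29),[20,27),[18,25); WM=23; [16,23) fires=9
i=16 t=28 v=5: → [28,35),[26,33),[24,31),[22,29); WM=27; [18,25) fires=9 [20,27) fires=9
i=17 t=34 v=6: → [34,41),[32,39),[30,37),[28,35); WM=33; [22,29) fires=9 [24,31) fires=8 [26,33) fires=5
i=18 t=35 v=4: → [34,41),[32,39),[30,37); WM=34
i=19 t=25 v=8: DROP (t<34-4); WM=34
i=20 t=39 v=8: → [38,45),[36,43),[34,41); WM=38; [28,35) fires=6 [30,37) fires=6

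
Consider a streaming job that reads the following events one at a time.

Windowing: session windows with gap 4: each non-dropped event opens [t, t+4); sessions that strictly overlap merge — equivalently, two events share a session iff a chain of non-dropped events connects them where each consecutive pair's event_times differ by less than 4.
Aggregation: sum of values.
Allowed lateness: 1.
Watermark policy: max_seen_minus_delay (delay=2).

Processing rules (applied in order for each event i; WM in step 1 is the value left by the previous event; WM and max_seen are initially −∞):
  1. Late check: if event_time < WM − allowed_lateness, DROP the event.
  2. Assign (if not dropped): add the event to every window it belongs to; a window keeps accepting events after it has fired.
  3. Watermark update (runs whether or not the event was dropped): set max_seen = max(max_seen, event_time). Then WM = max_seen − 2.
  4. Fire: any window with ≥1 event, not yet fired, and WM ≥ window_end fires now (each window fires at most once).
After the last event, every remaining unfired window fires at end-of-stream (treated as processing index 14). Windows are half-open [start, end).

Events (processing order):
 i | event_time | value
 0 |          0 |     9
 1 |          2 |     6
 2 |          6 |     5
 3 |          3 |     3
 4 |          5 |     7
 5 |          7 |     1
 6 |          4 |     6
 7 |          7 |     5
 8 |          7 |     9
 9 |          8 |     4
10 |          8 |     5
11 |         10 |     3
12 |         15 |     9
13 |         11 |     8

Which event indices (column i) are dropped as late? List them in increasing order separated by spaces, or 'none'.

i=0 t=0 v=9: → [0,4); WM=-2
i=1 t=2 v=6: → [0,6); WM=0
i=2 t=6 v=5: → [6,10); WM=4
i=3 t=3 v=3: → [0,10); WM=4
i=4 t=5 v=7: → [0,10); WM=4
i=5 t=7 v=1: → [0,11); WM=5
i=6 t=4 v=6: → [0,11); WM=5
i=7 t=7 v=5: → [0,11); WM=5
i=8 t=7 v=9: → [0,11); WM=5
i=9 t=8 v=4: → [0,12); WM=6
i=10 t=8 v=5: → [0,12); WM=6
i=11 t=10 v=3: → [0,14); WM=8
i=12 t=15 v=9: → [15,19); WM=13
i=13 t=11 v=8: DROP (t<13-1); WM=13

13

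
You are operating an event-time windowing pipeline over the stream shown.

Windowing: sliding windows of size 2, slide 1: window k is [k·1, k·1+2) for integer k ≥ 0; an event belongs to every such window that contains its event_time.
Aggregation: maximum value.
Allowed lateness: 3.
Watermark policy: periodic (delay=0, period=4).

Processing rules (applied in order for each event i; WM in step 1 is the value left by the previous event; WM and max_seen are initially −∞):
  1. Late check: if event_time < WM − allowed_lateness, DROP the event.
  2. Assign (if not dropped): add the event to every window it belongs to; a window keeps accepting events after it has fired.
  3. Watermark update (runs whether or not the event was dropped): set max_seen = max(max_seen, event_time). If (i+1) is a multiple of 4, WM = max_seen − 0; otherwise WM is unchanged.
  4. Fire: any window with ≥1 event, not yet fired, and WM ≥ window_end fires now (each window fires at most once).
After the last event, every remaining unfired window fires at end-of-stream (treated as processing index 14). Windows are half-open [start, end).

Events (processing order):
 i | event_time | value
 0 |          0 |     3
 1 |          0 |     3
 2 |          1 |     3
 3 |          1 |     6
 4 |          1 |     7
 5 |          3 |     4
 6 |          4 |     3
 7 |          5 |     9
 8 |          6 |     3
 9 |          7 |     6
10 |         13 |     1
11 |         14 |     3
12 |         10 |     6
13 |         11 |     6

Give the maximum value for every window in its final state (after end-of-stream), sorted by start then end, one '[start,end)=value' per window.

[0,2)=7 [1,3)=7 [2,4)=4 [3,5)=4 [4,6)=9 [5,7)=9 [6,8)=6 [7,9)=6 [10,12)=6 [11,13)=6 [12,14)=1 [13,15)=3 [14,16)=3

i=0 t=0 v=3: → [0,2); WM=−∞
i=1 t=0 v=3: → [0,2); WM=−∞
i=2 t=1 v=3: → [1,3),[0,2); WM=−∞
i=3 t=1 v=6: → [1,3),[0,2); WM=1
i=4 t=1 v=7: → [1,3),[0,2); WM=1
i=5 t=3 v=4: → [3,5),[2,4); WM=1
i=6 t=4 v=3: → [4,6),[3,5); WM=1
i=7 t=5 v=9: → [5,7),[4,6); WM=5; [0,2) fires=7 [1,3) fires=7 [2,4) fires=4 [3,5) fires=4
i=8 t=6 v=3: → [6,8),[5,7); WM=5
i=9 t=7 v=6: → [7,9),[6,8); WM=5
i=10 t=13 v=1: → [13,15),[12,14); WM=5
i=11 t=14 v=3: → [14,16),[13,15); WM=14; [4,6) fires=9 [5,7) fires=9 [6,8) fires=6 [7,9) fires=6 [12,14) fires=1
i=12 t=10 v=6: DROP (t<14-3); WM=14
i=13 t=11 v=6: → [11,13),[10,12); WM=14; [10,12) fires=6 [11,13) fires=6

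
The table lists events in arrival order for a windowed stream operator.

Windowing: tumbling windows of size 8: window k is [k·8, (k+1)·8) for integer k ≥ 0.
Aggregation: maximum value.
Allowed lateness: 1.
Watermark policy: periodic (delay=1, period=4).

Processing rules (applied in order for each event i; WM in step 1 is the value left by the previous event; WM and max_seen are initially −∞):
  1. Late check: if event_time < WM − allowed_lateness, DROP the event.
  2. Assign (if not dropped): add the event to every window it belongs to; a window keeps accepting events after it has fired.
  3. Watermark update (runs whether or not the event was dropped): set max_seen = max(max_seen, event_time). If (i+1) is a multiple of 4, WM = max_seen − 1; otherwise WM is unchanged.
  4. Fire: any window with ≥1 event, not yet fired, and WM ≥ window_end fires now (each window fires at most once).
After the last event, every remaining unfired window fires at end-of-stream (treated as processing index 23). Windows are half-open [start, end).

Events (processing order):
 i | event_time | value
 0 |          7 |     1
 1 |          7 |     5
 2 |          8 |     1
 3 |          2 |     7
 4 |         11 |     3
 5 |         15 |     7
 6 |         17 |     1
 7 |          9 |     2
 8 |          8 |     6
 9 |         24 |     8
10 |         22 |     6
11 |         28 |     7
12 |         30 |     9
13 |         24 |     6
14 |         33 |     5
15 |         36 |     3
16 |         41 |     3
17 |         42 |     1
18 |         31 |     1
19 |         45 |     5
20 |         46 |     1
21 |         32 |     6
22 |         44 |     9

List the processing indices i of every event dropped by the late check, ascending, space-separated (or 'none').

8 13 18 21

i=0 t=7 v=1: → [0,8); WM=−∞
i=1 t=7 v=5: → [0,8); WM=−∞
i=2 t=8 v=1: → [8,16); WM=−∞
i=3 t=2 v=7: → [0,8); WM=7
i=4 t=11 v=3: → [8,16); WM=7
i=5 t=15 v=7: → [8,16); WM=7
i=6 t=17 v=1: → [16,24); WM=7
i=7 t=9 v=2: → [8,16); WM=16; [0,8) fires=7 [8,16) fires=7
i=8 t=8 v=6: DROP (t<16-1); WM=16
i=9 t=24 v=8: → [24,32); WM=16
i=10 t=22 v=6: → [16,24); WM=16
i=11 t=28 v=7: → [24,32); WM=27; [16,24) fires=6
i=12 t=30 v=9: → [24,32); WM=27
i=13 t=24 v=6: DROP (t<27-1); WM=27
i=14 t=33 v=5: → [32,40); WM=27
i=15 t=36 v=3: → [32,40); WM=35; [24,32) fires=9
i=16 t=41 v=3: → [40,48); WM=35
i=17 t=42 v=1: → [40,48); WM=35
i=18 t=31 v=1: DROP (t<35-1); WM=35
i=19 t=45 v=5: → [40,48); WM=44; [32,40) fires=5
i=20 t=46 v=1: → [40,48); WM=44
i=21 t=32 v=6: DROP (t<44-1); WM=44
i=22 t=44 v=9: → [40,48); WM=44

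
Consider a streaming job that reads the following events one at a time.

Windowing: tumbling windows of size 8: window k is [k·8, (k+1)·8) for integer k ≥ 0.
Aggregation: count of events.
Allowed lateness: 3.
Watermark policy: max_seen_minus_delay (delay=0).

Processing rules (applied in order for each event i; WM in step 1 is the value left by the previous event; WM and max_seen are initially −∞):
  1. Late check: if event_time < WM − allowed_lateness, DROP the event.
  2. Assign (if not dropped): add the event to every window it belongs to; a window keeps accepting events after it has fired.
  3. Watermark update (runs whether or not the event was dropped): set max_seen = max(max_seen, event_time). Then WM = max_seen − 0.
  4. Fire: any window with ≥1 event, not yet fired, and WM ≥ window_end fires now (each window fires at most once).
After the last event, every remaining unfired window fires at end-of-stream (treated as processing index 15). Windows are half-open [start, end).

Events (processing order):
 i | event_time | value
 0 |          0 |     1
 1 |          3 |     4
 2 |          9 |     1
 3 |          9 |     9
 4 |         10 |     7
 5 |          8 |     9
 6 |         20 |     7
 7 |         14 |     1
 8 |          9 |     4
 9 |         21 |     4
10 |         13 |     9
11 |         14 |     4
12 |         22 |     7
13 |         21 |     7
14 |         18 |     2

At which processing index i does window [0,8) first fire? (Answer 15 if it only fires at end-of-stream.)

2

i=0 t=0 v=1: → [0,8); WM=0
i=1 t=3 v=4: → [0,8); WM=3
i=2 t=9 v=1: → [8,16); WM=9; [0,8) fires=2
i=3 t=9 v=9: → [8,16); WM=9
i=4 t=10 v=7: → [8,16); WM=10
i=5 t=8 v=9: → [8,16); WM=10
i=6 t=20 v=7: → [16,24); WM=20; [8,16) fires=4
i=7 t=14 v=1: DROP (t<20-3); WM=20
i=8 t=9 v=4: DROP (t<20-3); WM=20
i=9 t=21 v=4: → [16,24); WM=21
i=10 t=13 v=9: DROP (t<21-3); WM=21
i=11 t=14 v=4: DROP (t<21-3); WM=21
i=12 t=22 v=7: → [16,24); WM=22
i=13 t=21 v=7: → [16,24); WM=22
i=14 t=18 v=2: DROP (t<22-3); WM=22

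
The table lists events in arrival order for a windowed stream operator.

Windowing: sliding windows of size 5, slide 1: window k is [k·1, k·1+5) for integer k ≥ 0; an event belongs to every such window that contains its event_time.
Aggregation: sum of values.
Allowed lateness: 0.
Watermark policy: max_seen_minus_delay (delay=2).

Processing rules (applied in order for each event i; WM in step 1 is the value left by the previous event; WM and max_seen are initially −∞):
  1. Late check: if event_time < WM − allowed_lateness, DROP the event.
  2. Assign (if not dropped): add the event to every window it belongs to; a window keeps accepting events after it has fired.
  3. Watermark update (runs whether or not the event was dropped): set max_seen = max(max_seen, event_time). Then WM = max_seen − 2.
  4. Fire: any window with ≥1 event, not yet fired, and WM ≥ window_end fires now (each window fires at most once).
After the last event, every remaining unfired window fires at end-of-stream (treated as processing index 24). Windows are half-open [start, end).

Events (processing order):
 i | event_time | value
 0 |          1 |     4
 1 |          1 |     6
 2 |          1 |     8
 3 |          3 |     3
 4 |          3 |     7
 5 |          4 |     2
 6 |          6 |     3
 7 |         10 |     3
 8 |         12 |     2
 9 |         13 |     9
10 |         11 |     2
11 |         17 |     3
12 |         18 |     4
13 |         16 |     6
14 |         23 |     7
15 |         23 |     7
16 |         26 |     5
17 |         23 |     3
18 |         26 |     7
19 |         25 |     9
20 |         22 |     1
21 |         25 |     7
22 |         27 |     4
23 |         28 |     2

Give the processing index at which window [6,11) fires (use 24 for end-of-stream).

i=0 t=1 v=4: → [1,6),[0,5); WM=-1
i=1 t=1 v=6: → [1,6),[0,5); WM=-1
i=2 t=1 v=8: → [1,6),[0,5); WM=-1
i=3 t=3 v=3: → [3,8),[2,7),[1,6),[0,5); WM=1
i=4 t=3 v=7: → [3,8),[2,7),[1,6),[0,5); WM=1
i=5 t=4 v=2: → [4,9),[3,8),[2,7),[1,6),[0,5); WM=2
i=6 t=6 v=3: → [6,11),[5,10),[4,9),[3,8),[2,7); WM=4
i=7 t=10 v=3: → [10,15),[9,14),[8,13),[7,12),[6,11); WM=8; [0,5) fires=30 [1,6) fires=30 [2,7) fires=15 [3,8) fires=15
i=8 t=12 v=2: → [12,17),[11,16),[10,15),[9,14),[8,13); WM=10; [4,9) fires=5 [5,10) fires=3
i=9 t=13 v=9: → [13,18),[12,17),[11,16),[10,15),[9,14); WM=11; [6,11) fires=6
i=10 t=11 v=2: → [11,16),[10,15),[9,14),[8,13),[7,12); WM=11
i=11 t=17 v=3: → [17,22),[16,21),[15,20),[14,19),[13,18); WM=15; [7,12) fires=5 [8,13) fires=7 [9,14) fires=16 [10,15) fires=16
i=12 t=18 v=4: → [18,23),[17,22),[16,21),[15,20),[14,19); WM=16; [11,16) fires=13
i=13 t=16 v=6: → [16,21),[15,20),[14,19),[13,18),[12,17); WM=16
i=14 t=23 v=7: → [23,28),[22,27),[21,26),[20,25),[19,24); WM=21; [12,17) fires=17 [13,18) fires=18 [14,19) fires=13 [15,20) fires=13 [16,21) fires=13
i=15 t=23 v=7: → [23,28),[22,27),[21,26),[20,25),[19,24); WM=21
i=16 t=26 v=5: → [26,31),[25,30),[24,29),[23,28),[22,27); WM=24; [17,22) fires=7 [18,23) fires=4 [19,24) fires=14
i=17 t=23 v=3: DROP (t<24-0); WM=24
i=18 t=26 v=7: → [26,31),[25,30),[24,29),[23,28),[22,27); WM=24
i=19 t=25 v=9: → [25,30),[24,29),[23,28),[22,27),[21,26); WM=24
i=20 t=22 v=1: DROP (t<24-0); WM=24
i=21 t=25 v=7: → [25,30),[24,29),[23,28),[22,27),[21,26); WM=24
i=22 t=27 v=4: → [27,32),[26,31),[25,30),[24,29),[23,28); WM=25; [20,25) fires=14
i=23 t=28 v=2: → [28,33),[27,32),[26,31),[25,30),[24,29); WM=26; [21,26) fires=30

9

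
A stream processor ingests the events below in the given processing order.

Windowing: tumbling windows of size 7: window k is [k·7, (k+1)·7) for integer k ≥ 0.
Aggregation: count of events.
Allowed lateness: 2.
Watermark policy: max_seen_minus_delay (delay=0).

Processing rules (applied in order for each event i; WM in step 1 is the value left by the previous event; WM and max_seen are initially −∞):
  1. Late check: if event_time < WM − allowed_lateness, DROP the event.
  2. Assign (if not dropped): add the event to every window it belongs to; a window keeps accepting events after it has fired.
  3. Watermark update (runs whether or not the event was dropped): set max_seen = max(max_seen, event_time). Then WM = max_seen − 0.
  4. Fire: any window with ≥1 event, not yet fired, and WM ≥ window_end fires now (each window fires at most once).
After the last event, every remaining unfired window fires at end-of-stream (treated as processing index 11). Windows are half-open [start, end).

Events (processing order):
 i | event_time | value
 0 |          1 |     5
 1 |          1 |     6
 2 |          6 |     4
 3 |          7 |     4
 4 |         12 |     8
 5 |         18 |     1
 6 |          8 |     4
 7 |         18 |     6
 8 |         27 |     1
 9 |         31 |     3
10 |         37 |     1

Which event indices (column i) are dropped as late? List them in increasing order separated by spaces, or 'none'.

6

i=0 t=1 v=5: → [0,7); WM=1
i=1 t=1 v=6: → [0,7); WM=1
i=2 t=6 v=4: → [0,7); WM=6
i=3 t=7 v=4: → [7,14); WM=7; [0,7) fires=3
i=4 t=12 v=8: → [7,14); WM=12
i=5 t=18 v=1: → [14,21); WM=18; [7,14) fires=2
i=6 t=8 v=4: DROP (t<18-2); WM=18
i=7 t=18 v=6: → [14,21); WM=18
i=8 t=27 v=1: → [21,28); WM=27; [14,21) fires=2
i=9 t=31 v=3: → [28,35); WM=31; [21,28) fires=1
i=10 t=37 v=1: → [35,42); WM=37; [28,35) fires=1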